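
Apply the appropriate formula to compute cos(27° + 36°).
cos(27° + 36°) = cos 27° cos 36° - sin 27° sin 36° = 0.454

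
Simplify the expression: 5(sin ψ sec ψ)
5(sin ψ sec ψ) = 5(tan ψ) (using Reciprocal + quotient)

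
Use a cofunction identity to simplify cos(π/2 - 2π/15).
cos(π/2 - 2π/15) = sin(2π/15)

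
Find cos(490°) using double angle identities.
cos(490°) = cos²245° - sin²245° = -0.6428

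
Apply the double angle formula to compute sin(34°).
sin(34°) = 2 sin 17° cos 17° = 0.5592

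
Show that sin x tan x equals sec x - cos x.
RHS = 1/cos x - cos x = (1 - cos²x)/cos x = sin²x/cos x = sin x · (sin x/cos x) = sin x tan x = LHS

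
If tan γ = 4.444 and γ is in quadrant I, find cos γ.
cos γ = 0.2195 (using tan²γ + 1 = sec²γ)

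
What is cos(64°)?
cos(64°) = 0.4384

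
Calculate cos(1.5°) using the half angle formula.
cos(1.5°) = √((1 + cos 3°)/2) = 0.9997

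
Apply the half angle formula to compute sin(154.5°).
sin(154.5°) = √((1 - cos 309°)/2) = 0.4305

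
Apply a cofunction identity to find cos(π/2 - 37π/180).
cos(π/2 - 37π/180) = sin(37π/180) = 0.6018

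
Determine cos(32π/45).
cos(32π/45) = -0.6157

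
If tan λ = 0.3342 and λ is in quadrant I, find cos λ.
cos λ = 0.9484 (using tan²λ + 1 = sec²λ)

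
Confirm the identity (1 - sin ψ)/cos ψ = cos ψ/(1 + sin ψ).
LHS = (1 - sin ψ)(1 + sin ψ) / (cos ψ(1 + sin ψ)) = (1 - sin²ψ) / (cos ψ(1 + sin ψ)) = cos²ψ / (cos ψ(1 + sin ψ)) = cos ψ/(1 + sin ψ) = RHS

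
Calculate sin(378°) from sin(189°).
sin(378°) = 2 sin 189° cos 189° = 0.309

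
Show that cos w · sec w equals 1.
LHS = cos w · (1/cos w) = 1 = RHS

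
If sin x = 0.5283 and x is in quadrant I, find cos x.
cos x = 0.8491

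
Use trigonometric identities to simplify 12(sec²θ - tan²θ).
12(sec²θ - tan²θ) = 12 (using Pythagorean identity)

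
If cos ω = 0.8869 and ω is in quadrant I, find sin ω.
sin ω = 0.462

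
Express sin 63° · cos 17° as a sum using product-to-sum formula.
sin 63° cos 17° = (1/2)[sin(63°+17°) + sin(63°-17°)]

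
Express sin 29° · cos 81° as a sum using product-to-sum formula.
sin 29° cos 81° = (1/2)[sin(29°+81°) + sin(29°-81°)]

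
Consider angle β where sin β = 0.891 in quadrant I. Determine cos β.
cos β = √(1 - sin²β) = 0.454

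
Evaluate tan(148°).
tan(148°) = -0.6249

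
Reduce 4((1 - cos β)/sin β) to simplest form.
4((1 - cos β)/sin β) = 4(tan(β/2)) (using Half angle)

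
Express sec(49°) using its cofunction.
sec(49°) = csc(90° - 49°) = csc(41°)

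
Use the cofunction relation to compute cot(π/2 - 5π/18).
cot(π/2 - 5π/18) = tan(5π/18) = 1.192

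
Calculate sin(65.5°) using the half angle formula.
sin(65.5°) = √((1 - cos 131°)/2) = 0.91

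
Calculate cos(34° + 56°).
cos(34° + 56°) = cos 34° cos 56° - sin 34° sin 56° = 0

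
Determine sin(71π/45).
sin(71π/45) = -0.9703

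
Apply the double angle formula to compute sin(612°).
sin(612°) = 2 sin 306° cos 306° = -0.9511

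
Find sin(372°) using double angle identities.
sin(372°) = 2 sin 186° cos 186° = 0.2079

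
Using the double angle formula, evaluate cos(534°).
cos(534°) = cos²267° - sin²267° = -0.9945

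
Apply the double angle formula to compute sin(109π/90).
sin(109π/90) = 2 sin 109π/180 cos 109π/180 = -0.6157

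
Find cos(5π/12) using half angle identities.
cos(5π/12) = √((1 + cos 5π/6)/2) = (√6-√2)/4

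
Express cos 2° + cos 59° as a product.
cos 2° + cos 59° = 2 cos(30.5°) cos(-28.5°)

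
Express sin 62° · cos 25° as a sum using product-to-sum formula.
sin 62° cos 25° = (1/2)[sin(62°+25°) + sin(62°-25°)]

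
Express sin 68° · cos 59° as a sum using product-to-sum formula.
sin 68° cos 59° = (1/2)[sin(68°+59°) + sin(68°-59°)]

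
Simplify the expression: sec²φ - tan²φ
sec²φ - tan²φ = 1 (using Pythagorean identity)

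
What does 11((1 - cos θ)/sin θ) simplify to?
11((1 - cos θ)/sin θ) = 11(tan(θ/2)) (using Half angle)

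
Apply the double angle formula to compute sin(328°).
sin(328°) = 2 sin 164° cos 164° = -0.5299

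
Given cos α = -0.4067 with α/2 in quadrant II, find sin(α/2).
sin(α/2) = ±√((1 - cos α)/2); positive since α/2 ∈ QII, so sin(α/2) = 0.8387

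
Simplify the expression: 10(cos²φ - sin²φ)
10(cos²φ - sin²φ) = 10(cos(2φ)) (using Double angle)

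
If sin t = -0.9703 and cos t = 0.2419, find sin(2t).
sin(2t) = 2 sin t cos t = -0.4694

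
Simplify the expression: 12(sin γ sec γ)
12(sin γ sec γ) = 12(tan γ) (using Reciprocal + quotient)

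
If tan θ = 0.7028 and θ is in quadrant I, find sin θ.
sin θ = 0.575 (using tan²θ + 1 = sec²θ)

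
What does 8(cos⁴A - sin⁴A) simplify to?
8(cos⁴A - sin⁴A) = 8(cos(2A)) (using Factoring + double angle)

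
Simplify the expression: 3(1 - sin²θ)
3(1 - sin²θ) = 3(cos²θ) (using Pythagorean identity)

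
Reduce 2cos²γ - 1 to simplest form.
2cos²γ - 1 = cos(2γ) (using Double angle)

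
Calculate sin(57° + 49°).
sin(57° + 49°) = sin 57° cos 49° + cos 57° sin 49° = 0.9613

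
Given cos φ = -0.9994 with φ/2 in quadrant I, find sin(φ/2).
sin(φ/2) = ±√((1 - cos φ)/2); positive since φ/2 ∈ QI, so sin(φ/2) = 0.9998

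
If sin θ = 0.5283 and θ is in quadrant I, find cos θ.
cos θ = 0.8491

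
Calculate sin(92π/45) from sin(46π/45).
sin(92π/45) = 2 sin 46π/45 cos 46π/45 = 0.1392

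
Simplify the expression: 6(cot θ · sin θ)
6(cot θ · sin θ) = 6(cos θ) (using Quotient identity)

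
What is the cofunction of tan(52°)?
tan(52°) = cot(90° - 52°) = cot(38°)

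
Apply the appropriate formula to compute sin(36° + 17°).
sin(36° + 17°) = sin 36° cos 17° + cos 36° sin 17° = 0.7986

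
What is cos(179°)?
cos(179°) = -0.9998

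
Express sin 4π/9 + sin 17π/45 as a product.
sin 4π/9 + sin 17π/45 = 2 sin(37π/90) cos(π/30)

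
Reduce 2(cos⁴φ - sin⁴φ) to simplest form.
2(cos⁴φ - sin⁴φ) = 2(cos(2φ)) (using Factoring + double angle)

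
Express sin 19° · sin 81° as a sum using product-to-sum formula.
sin 19° sin 81° = (1/2)[cos(19°-81°) - cos(19°+81°)]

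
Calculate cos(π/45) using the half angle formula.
cos(π/45) = √((1 + cos 2π/45)/2) = 0.9976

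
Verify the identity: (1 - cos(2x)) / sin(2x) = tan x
LHS = 2sin²x / (2 sin x cos x) = sin x/cos x = tan x = RHS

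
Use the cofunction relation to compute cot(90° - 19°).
cot(90° - 19°) = tan(19°) = 0.3443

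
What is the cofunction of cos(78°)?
cos(78°) = sin(90° - 78°) = sin(12°)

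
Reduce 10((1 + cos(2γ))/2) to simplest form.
10((1 + cos(2γ))/2) = 10(cos²γ) (using Power reduction)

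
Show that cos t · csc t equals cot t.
LHS = cos t · (1/sin t) = cos t/sin t = cot t = RHS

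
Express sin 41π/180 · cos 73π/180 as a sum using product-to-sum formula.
sin 41π/180 cos 73π/180 = (1/2)[sin(41π/180+73π/180) + sin(41π/180-73π/180)]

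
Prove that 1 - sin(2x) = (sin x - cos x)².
RHS = sin²x - 2 sin x cos x + cos²x = (sin²x + cos²x) - 2 sin x cos x = 1 - sin(2x) = LHS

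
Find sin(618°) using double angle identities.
sin(618°) = 2 sin 309° cos 309° = -0.9781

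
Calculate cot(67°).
cot(67°) = 0.4245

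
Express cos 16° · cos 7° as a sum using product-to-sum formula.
cos 16° cos 7° = (1/2)[cos(16°-7°) + cos(16°+7°)]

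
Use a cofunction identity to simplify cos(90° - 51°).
cos(90° - 51°) = sin(51°)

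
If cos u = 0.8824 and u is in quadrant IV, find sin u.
sin u = -0.4705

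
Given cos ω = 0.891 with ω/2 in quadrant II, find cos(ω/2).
cos(ω/2) = ±√((1 + cos ω)/2); negative since ω/2 ∈ QII, so cos(ω/2) = -0.9724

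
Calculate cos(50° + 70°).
cos(50° + 70°) = cos 50° cos 70° - sin 50° sin 70° = -1/2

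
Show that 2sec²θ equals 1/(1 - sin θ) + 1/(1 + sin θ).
RHS = [(1 + sin θ) + (1 - sin θ)] / [(1 - sin θ)(1 + sin θ)] = 2/(1 - sin²θ) = 2/cos²θ = 2sec²θ = LHS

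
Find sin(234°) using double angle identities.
sin(234°) = 2 sin 117° cos 117° = -0.809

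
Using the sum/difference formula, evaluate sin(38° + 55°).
sin(38° + 55°) = sin 38° cos 55° + cos 38° sin 55° = 0.9986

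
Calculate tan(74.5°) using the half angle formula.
tan(74.5°) = sin 149° / (1 + cos 149°) = 3.606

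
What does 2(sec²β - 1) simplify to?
2(sec²β - 1) = 2(tan²β) (using Pythagorean identity)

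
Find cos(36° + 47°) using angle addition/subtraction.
cos(36° + 47°) = cos 36° cos 47° - sin 36° sin 47° = 0.1219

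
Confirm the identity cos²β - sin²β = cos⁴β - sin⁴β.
RHS = (cos²β - sin²β)(cos²β + sin²β) = (cos²β - sin²β) · 1 = cos²β - sin²β = LHS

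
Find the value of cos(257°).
cos(257°) = -0.225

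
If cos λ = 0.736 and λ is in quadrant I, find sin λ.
sin λ = 0.677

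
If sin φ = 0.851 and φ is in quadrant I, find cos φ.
cos φ = 0.5252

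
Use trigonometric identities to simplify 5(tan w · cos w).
5(tan w · cos w) = 5(sin w) (using Quotient identity)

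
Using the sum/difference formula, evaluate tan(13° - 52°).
tan(13° - 52°) = (tan 13° - tan 52°)/(1 + tan 13° tan 52°) = -0.8098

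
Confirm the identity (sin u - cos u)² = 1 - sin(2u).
LHS = sin²u - 2 sin u cos u + cos²u = (sin²u + cos²u) - 2 sin u cos u = 1 - sin(2u) = RHS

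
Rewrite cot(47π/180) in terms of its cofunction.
cot(47π/180) = tan(π/2 - 47π/180) = tan(43π/180)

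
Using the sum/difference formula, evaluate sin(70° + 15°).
sin(70° + 15°) = sin 70° cos 15° + cos 70° sin 15° = 0.9962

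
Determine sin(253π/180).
sin(253π/180) = -0.9563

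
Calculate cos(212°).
cos(212°) = -0.848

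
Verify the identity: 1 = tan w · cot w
RHS = (sin w/cos w) · (cos w/sin w) = 1 = LHS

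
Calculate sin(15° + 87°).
sin(15° + 87°) = sin 15° cos 87° + cos 15° sin 87° = 0.9781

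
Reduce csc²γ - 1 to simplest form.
csc²γ - 1 = cot²γ (using Pythagorean identity)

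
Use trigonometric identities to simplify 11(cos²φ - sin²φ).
11(cos²φ - sin²φ) = 11(cos(2φ)) (using Double angle)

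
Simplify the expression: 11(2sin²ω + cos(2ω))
11(2sin²ω + cos(2ω)) = 11 (using Double angle)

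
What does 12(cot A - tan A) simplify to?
12(cot A - tan A) = 12(2 cot(2A)) (using Double angle)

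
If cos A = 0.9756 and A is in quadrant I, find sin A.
sin A = 0.2196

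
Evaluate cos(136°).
cos(136°) = -0.7193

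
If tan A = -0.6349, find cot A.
cot A = 1/tan A = -1.575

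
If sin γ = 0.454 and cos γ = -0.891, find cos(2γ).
cos(2γ) = cos²γ - sin²γ = 0.5878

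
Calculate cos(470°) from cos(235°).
cos(470°) = 2cos²235° - 1 = -0.342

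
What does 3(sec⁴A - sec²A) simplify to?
3(sec⁴A - sec²A) = 3(tan⁴A + tan²A) (using Pythagorean)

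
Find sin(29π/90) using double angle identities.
sin(29π/90) = 2 sin 29π/180 cos 29π/180 = 0.848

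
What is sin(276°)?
sin(276°) = -0.9945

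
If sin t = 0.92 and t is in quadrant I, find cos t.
cos t = 0.3919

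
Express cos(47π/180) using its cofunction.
cos(47π/180) = sin(π/2 - 47π/180) = sin(43π/180)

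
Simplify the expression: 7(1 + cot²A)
7(1 + cot²A) = 7(csc²A) (using Pythagorean identity)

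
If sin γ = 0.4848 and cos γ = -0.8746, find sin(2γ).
sin(2γ) = 2 sin γ cos γ = -0.848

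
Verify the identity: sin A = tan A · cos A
RHS = (sin A/cos A) · cos A = sin A = LHS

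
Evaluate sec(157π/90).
sec(157π/90) = 1.44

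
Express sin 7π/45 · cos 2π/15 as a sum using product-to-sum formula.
sin 7π/45 cos 2π/15 = (1/2)[sin(7π/45+2π/15) + sin(7π/45-2π/15)]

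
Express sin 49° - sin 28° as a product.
sin 49° - sin 28° = 2 cos(38.5°) sin(10.5°)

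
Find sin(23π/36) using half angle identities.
sin(23π/36) = √((1 - cos 23π/18)/2) = 0.9063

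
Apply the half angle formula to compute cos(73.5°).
cos(73.5°) = √((1 + cos 147°)/2) = 0.284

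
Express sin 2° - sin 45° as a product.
sin 2° - sin 45° = 2 cos(23.5°) sin(-21.5°)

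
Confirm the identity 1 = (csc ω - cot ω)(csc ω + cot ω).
RHS = csc²ω - cot²ω = (1 + cot²ω) - cot²ω = 1 = LHS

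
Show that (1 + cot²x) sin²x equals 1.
LHS = csc²x · sin²x = (1/sin²x) · sin²x = 1 = RHS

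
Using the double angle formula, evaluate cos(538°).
cos(538°) = cos²269° - sin²269° = -0.9994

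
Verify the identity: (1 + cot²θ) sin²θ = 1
LHS = csc²θ · sin²θ = (1/sin²θ) · sin²θ = 1 = RHS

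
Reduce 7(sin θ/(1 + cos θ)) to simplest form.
7(sin θ/(1 + cos θ)) = 7(tan(θ/2)) (using Half angle)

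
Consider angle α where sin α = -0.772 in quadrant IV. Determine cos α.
cos α = √(1 - sin²α) = 0.6356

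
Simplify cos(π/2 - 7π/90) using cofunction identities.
cos(π/2 - 7π/90) = sin(7π/90)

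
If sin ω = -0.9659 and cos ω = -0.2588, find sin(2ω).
sin(2ω) = 2 sin ω cos ω = 0.4999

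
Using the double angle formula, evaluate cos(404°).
cos(404°) = cos²202° - sin²202° = 0.7193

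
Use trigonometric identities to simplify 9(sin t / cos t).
9(sin t / cos t) = 9(tan t) (using Quotient identity)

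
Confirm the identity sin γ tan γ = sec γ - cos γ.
RHS = 1/cos γ - cos γ = (1 - cos²γ)/cos γ = sin²γ/cos γ = sin γ · (sin γ/cos γ) = sin γ tan γ = LHS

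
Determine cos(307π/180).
cos(307π/180) = 0.6018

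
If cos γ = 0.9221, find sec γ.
sec γ = 1/cos γ = 1.084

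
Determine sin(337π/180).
sin(337π/180) = -0.3907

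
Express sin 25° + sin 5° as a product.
sin 25° + sin 5° = 2 sin(15°) cos(10°)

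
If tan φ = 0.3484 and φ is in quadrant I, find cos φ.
cos φ = 0.9443 (using tan²φ + 1 = sec²φ)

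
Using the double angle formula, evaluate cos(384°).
cos(384°) = cos²192° - sin²192° = 0.9135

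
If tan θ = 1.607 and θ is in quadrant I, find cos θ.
cos θ = 0.5283 (using tan²θ + 1 = sec²θ)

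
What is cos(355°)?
cos(355°) = 0.9962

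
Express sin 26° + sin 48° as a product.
sin 26° + sin 48° = 2 sin(37°) cos(-11°)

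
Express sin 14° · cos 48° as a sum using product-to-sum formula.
sin 14° cos 48° = (1/2)[sin(14°+48°) + sin(14°-48°)]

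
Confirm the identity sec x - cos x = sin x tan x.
LHS = 1/cos x - cos x = (1 - cos²x)/cos x = sin²x/cos x = sin x · (sin x/cos x) = sin x tan x = RHS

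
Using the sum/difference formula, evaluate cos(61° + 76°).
cos(61° + 76°) = cos 61° cos 76° - sin 61° sin 76° = -0.7314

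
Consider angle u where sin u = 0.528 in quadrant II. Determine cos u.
cos u = ±√(1 - sin²u) = -0.8492 (negative in QII)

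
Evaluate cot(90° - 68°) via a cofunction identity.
cot(90° - 68°) = tan(68°) = 2.475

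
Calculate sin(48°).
sin(48°) = 0.7431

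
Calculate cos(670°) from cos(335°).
cos(670°) = cos²335° - sin²335° = 0.6428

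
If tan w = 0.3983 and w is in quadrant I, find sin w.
sin w = 0.37 (using tan²w + 1 = sec²w)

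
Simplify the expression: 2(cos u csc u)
2(cos u csc u) = 2(cot u) (using Reciprocal + quotient)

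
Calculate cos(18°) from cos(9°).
cos(18°) = cos²9° - sin²9° = 0.9511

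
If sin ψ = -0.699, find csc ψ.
csc ψ = 1/sin ψ = -1.431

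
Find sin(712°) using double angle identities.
sin(712°) = 2 sin 356° cos 356° = -0.1392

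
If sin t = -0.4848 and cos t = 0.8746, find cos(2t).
cos(2t) = cos²t - sin²t = 0.5299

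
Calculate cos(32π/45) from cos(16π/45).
cos(32π/45) = cos²16π/45 - sin²16π/45 = -0.6157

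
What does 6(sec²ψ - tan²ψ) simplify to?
6(sec²ψ - tan²ψ) = 6 (using Pythagorean identity)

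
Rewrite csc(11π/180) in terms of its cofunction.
csc(11π/180) = sec(π/2 - 11π/180) = sec(79π/180)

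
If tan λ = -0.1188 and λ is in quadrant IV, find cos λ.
cos λ = 0.993 (using tan²λ + 1 = sec²λ)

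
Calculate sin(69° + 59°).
sin(69° + 59°) = sin 69° cos 59° + cos 69° sin 59° = 0.788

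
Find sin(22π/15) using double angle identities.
sin(22π/15) = 2 sin 11π/15 cos 11π/15 = -0.9945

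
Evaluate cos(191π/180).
cos(191π/180) = -0.9816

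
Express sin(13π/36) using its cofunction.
sin(13π/36) = cos(π/2 - 13π/36) = cos(5π/36)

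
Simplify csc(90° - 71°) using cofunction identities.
csc(90° - 71°) = sec(71°)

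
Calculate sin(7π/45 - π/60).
sin(7π/45 - π/60) = sin 7π/45 cos π/60 - cos 7π/45 sin π/60 = 0.4226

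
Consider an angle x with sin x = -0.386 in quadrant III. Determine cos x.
cos x = ±√(1 - sin²x) = -0.9225 (negative in QIII)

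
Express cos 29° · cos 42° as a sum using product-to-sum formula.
cos 29° cos 42° = (1/2)[cos(29°-42°) + cos(29°+42°)]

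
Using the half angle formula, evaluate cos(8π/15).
cos(8π/15) = -√((1 + cos 16π/15)/2) = -0.1045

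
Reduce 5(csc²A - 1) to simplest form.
5(csc²A - 1) = 5(cot²A) (using Pythagorean identity)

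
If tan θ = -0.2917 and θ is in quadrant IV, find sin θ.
sin θ = -0.28 (using tan²θ + 1 = sec²θ)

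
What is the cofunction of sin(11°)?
sin(11°) = cos(90° - 11°) = cos(79°)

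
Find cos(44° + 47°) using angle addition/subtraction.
cos(44° + 47°) = cos 44° cos 47° - sin 44° sin 47° = -0.01745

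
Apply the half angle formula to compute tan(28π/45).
tan(28π/45) = sin 56π/45 / (1 + cos 56π/45) = -2.475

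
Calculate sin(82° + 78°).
sin(82° + 78°) = sin 82° cos 78° + cos 82° sin 78° = 0.342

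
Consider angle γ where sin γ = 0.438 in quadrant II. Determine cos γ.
cos γ = ±√(1 - sin²γ) = -0.899 (negative in QII)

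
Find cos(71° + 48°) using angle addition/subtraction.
cos(71° + 48°) = cos 71° cos 48° - sin 71° sin 48° = -0.4848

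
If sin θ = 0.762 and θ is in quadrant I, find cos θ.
cos θ = 0.6476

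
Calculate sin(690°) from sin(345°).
sin(690°) = 2 sin 345° cos 345° = -1/2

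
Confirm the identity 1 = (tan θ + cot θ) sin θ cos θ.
RHS = (sin θ/cos θ + cos θ/sin θ) sin θ cos θ = ((sin²θ + cos²θ)/(sin θ cos θ)) · sin θ cos θ = sin²θ + cos²θ = 1 = LHS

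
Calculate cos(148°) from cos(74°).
cos(148°) = cos²74° - sin²74° = -0.848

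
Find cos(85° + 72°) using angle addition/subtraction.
cos(85° + 72°) = cos 85° cos 72° - sin 85° sin 72° = -0.9205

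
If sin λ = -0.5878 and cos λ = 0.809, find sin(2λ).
sin(2λ) = 2 sin λ cos λ = -0.9511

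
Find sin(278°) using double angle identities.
sin(278°) = 2 sin 139° cos 139° = -0.9903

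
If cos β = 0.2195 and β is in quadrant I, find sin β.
sin β = 0.9756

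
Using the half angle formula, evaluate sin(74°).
sin(74°) = √((1 - cos 148°)/2) = 0.9613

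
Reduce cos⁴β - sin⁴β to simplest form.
cos⁴β - sin⁴β = cos(2β) (using Factoring + double angle)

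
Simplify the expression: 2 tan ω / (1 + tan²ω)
2 tan ω / (1 + tan²ω) = sin(2ω) (using Double angle)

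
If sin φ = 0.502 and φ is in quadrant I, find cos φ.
cos φ = 0.8649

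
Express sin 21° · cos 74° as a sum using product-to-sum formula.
sin 21° cos 74° = (1/2)[sin(21°+74°) + sin(21°-74°)]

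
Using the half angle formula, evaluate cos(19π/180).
cos(19π/180) = √((1 + cos 19π/90)/2) = 0.9455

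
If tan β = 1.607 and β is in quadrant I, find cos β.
cos β = 0.5283 (using tan²β + 1 = sec²β)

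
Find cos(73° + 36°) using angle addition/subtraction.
cos(73° + 36°) = cos 73° cos 36° - sin 73° sin 36° = -0.3256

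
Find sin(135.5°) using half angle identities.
sin(135.5°) = √((1 - cos 271°)/2) = 0.7009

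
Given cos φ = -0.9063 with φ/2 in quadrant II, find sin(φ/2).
sin(φ/2) = ±√((1 - cos φ)/2); positive since φ/2 ∈ QII, so sin(φ/2) = 0.9763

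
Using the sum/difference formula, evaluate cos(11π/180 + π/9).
cos(11π/180 + π/9) = cos 11π/180 cos π/9 - sin 11π/180 sin π/9 = 0.8572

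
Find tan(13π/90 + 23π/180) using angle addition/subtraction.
tan(13π/90 + 23π/180) = (tan 13π/90 + tan 23π/180)/(1 - tan 13π/90 tan 23π/180) = 1.15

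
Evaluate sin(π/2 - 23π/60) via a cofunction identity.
sin(π/2 - 23π/60) = cos(23π/60) = 0.3584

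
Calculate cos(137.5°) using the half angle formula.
cos(137.5°) = -√((1 + cos 275°)/2) = -0.7373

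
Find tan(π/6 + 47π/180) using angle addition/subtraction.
tan(π/6 + 47π/180) = (tan π/6 + tan 47π/180)/(1 - tan π/6 tan 47π/180) = 4.331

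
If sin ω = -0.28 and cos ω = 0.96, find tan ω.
tan ω = sin ω / cos ω = -0.2917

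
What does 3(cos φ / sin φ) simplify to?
3(cos φ / sin φ) = 3(cot φ) (using Quotient identity)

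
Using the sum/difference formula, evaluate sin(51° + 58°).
sin(51° + 58°) = sin 51° cos 58° + cos 51° sin 58° = 0.9455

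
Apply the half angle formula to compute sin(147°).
sin(147°) = √((1 - cos 294°)/2) = 0.5446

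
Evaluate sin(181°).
sin(181°) = -0.01745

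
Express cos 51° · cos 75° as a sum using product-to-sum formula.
cos 51° cos 75° = (1/2)[cos(51°-75°) + cos(51°+75°)]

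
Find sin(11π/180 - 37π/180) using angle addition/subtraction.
sin(11π/180 - 37π/180) = sin 11π/180 cos 37π/180 - cos 11π/180 sin 37π/180 = -0.4384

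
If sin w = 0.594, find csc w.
csc w = 1/sin w = 1.684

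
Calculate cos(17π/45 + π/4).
cos(17π/45 + π/4) = cos 17π/45 cos π/4 - sin 17π/45 sin π/4 = -0.3907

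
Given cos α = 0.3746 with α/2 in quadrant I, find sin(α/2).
sin(α/2) = ±√((1 - cos α)/2); positive since α/2 ∈ QI, so sin(α/2) = 0.5592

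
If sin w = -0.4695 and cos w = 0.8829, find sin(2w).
sin(2w) = 2 sin w cos w = -0.829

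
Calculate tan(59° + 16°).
tan(59° + 16°) = (tan 59° + tan 16°)/(1 - tan 59° tan 16°) = 2+√3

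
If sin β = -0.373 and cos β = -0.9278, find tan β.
tan β = sin β / cos β = 0.402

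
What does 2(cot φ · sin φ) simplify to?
2(cot φ · sin φ) = 2(cos φ) (using Quotient identity)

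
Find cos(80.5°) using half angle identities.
cos(80.5°) = √((1 + cos 161°)/2) = 0.165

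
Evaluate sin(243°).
sin(243°) = -0.891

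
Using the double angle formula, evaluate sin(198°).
sin(198°) = 2 sin 99° cos 99° = -0.309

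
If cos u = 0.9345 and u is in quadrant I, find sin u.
sin u = 0.356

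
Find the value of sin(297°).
sin(297°) = -0.891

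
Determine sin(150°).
sin(150°) = 1/2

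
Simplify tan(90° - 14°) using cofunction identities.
tan(90° - 14°) = cot(14°)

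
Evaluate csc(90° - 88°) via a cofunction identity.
csc(90° - 88°) = sec(88°) = 28.65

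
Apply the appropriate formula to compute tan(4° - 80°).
tan(4° - 80°) = (tan 4° - tan 80°)/(1 + tan 4° tan 80°) = -4.011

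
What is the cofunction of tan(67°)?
tan(67°) = cot(90° - 67°) = cot(23°)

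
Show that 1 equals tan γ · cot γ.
RHS = (sin γ/cos γ) · (cos γ/sin γ) = 1 = LHS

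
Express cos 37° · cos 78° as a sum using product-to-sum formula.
cos 37° cos 78° = (1/2)[cos(37°-78°) + cos(37°+78°)]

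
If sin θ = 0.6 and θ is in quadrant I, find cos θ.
cos θ = 0.8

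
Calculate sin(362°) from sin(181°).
sin(362°) = 2 sin 181° cos 181° = 0.0349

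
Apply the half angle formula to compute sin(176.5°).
sin(176.5°) = √((1 - cos 353°)/2) = 0.06105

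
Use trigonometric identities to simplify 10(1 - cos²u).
10(1 - cos²u) = 10(sin²u) (using Pythagorean identity)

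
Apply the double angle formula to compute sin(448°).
sin(448°) = 2 sin 224° cos 224° = 0.9994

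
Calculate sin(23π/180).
sin(23π/180) = 0.3907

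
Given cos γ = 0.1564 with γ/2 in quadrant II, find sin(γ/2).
sin(γ/2) = ±√((1 - cos γ)/2); positive since γ/2 ∈ QII, so sin(γ/2) = 0.6495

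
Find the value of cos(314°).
cos(314°) = 0.6947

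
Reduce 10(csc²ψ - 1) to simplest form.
10(csc²ψ - 1) = 10(cot²ψ) (using Pythagorean identity)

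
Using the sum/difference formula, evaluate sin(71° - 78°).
sin(71° - 78°) = sin 71° cos 78° - cos 71° sin 78° = -0.1219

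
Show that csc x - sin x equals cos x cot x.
LHS = 1/sin x - sin x = (1 - sin²x)/sin x = cos²x/sin x = cos x · (cos x/sin x) = cos x cot x = RHS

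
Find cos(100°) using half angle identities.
cos(100°) = -√((1 + cos 200°)/2) = -0.1736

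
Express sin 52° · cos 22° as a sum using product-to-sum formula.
sin 52° cos 22° = (1/2)[sin(52°+22°) + sin(52°-22°)]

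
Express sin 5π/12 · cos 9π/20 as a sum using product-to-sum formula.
sin 5π/12 cos 9π/20 = (1/2)[sin(5π/12+9π/20) + sin(5π/12-9π/20)]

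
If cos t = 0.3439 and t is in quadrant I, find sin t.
sin t = 0.939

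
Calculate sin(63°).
sin(63°) = 0.891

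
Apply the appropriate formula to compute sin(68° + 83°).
sin(68° + 83°) = sin 68° cos 83° + cos 68° sin 83° = 0.4848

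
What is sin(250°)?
sin(250°) = -0.9397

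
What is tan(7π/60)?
tan(7π/60) = 0.3839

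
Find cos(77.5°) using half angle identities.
cos(77.5°) = √((1 + cos 155°)/2) = 0.2164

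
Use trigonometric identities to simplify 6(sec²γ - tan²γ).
6(sec²γ - tan²γ) = 6 (using Pythagorean identity)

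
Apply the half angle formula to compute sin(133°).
sin(133°) = √((1 - cos 266°)/2) = 0.7314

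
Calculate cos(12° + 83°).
cos(12° + 83°) = cos 12° cos 83° - sin 12° sin 83° = -0.08716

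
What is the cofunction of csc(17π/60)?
csc(17π/60) = sec(π/2 - 17π/60) = sec(13π/60)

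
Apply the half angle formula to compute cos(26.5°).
cos(26.5°) = √((1 + cos 53°)/2) = 0.8949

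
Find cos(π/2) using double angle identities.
cos(π/2) = cos²π/4 - sin²π/4 = 0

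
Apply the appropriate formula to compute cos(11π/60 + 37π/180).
cos(11π/60 + 37π/180) = cos 11π/60 cos 37π/180 - sin 11π/60 sin 37π/180 = 0.342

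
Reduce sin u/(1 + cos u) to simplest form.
sin u/(1 + cos u) = tan(u/2) (using Half angle)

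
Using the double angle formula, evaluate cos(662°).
cos(662°) = cos²331° - sin²331° = 0.5299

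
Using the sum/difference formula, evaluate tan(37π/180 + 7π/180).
tan(37π/180 + 7π/180) = (tan 37π/180 + tan 7π/180)/(1 - tan 37π/180 tan 7π/180) = 0.9657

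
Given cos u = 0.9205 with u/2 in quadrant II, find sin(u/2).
sin(u/2) = ±√((1 - cos u)/2); positive since u/2 ∈ QII, so sin(u/2) = 0.1994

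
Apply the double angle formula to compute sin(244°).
sin(244°) = 2 sin 122° cos 122° = -0.8988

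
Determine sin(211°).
sin(211°) = -0.515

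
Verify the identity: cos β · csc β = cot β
LHS = cos β · (1/sin β) = cos β/sin β = cot β = RHS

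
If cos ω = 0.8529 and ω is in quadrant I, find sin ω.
sin ω = 0.5221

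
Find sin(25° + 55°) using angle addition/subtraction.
sin(25° + 55°) = sin 25° cos 55° + cos 25° sin 55° = 0.9848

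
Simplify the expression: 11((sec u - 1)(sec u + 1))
11((sec u - 1)(sec u + 1)) = 11(tan²u) (using Diff. of squares)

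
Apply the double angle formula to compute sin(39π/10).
sin(39π/10) = 2 sin 39π/20 cos 39π/20 = -0.309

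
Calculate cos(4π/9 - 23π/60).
cos(4π/9 - 23π/60) = cos 4π/9 cos 23π/60 + sin 4π/9 sin 23π/60 = 0.9816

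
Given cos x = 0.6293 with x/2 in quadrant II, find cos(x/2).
cos(x/2) = ±√((1 + cos x)/2); negative since x/2 ∈ QII, so cos(x/2) = -0.9026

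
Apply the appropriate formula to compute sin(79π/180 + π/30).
sin(79π/180 + π/30) = sin 79π/180 cos π/30 + cos 79π/180 sin π/30 = 0.9962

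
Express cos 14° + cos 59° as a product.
cos 14° + cos 59° = 2 cos(36.5°) cos(-22.5°)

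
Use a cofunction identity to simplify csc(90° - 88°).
csc(90° - 88°) = sec(88°)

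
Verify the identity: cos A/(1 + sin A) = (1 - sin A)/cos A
RHS = (1 - sin A)(1 + sin A) / (cos A(1 + sin A)) = (1 - sin²A) / (cos A(1 + sin A)) = cos²A / (cos A(1 + sin A)) = cos A/(1 + sin A) = LHS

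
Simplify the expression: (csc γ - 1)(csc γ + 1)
(csc γ - 1)(csc γ + 1) = cot²γ (using Diff. of squares)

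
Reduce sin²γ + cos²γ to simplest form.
sin²γ + cos²γ = 1 (using Pythagorean identity)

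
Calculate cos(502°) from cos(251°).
cos(502°) = cos²251° - sin²251° = -0.788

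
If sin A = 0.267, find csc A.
csc A = 1/sin A = 3.745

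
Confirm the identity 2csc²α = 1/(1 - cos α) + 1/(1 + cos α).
RHS = [(1 + cos α) + (1 - cos α)] / [(1 - cos α)(1 + cos α)] = 2/(1 - cos²α) = 2/sin²α = 2csc²α = LHS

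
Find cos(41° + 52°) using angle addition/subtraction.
cos(41° + 52°) = cos 41° cos 52° - sin 41° sin 52° = -0.05234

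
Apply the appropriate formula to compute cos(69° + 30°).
cos(69° + 30°) = cos 69° cos 30° - sin 69° sin 30° = -0.1564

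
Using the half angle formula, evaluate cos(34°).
cos(34°) = √((1 + cos 68°)/2) = 0.829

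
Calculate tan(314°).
tan(314°) = -1.036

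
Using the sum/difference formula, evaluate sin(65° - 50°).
sin(65° - 50°) = sin 65° cos 50° - cos 65° sin 50° = (√6-√2)/4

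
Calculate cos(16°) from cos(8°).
cos(16°) = cos²8° - sin²8° = 0.9613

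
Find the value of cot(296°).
cot(296°) = -0.4877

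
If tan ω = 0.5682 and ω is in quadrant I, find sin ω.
sin ω = 0.494 (using tan²ω + 1 = sec²ω)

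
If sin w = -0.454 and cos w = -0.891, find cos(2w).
cos(2w) = cos²w - sin²w = 0.5878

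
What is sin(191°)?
sin(191°) = -0.1908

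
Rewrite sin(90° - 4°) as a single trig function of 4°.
sin(90° - 4°) = cos(4°)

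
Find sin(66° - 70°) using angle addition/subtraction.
sin(66° - 70°) = sin 66° cos 70° - cos 66° sin 70° = -0.06976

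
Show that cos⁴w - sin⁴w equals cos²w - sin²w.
LHS = (cos²w - sin²w)(cos²w + sin²w) = (cos²w - sin²w) · 1 = cos²w - sin²w = RHS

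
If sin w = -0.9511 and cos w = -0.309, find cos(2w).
cos(2w) = cos²w - sin²w = -0.8091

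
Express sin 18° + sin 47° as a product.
sin 18° + sin 47° = 2 sin(32.5°) cos(-14.5°)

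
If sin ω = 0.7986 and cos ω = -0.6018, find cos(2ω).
cos(2ω) = cos²ω - sin²ω = -0.2756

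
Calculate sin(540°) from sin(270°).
sin(540°) = 2 sin 270° cos 270° = 0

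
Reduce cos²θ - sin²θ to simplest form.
cos²θ - sin²θ = cos(2θ) (using Double angle)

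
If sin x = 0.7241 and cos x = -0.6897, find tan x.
tan x = sin x / cos x = -1.05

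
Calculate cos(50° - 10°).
cos(50° - 10°) = cos 50° cos 10° + sin 50° sin 10° = 0.766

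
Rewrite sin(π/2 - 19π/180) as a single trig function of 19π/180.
sin(π/2 - 19π/180) = cos(19π/180)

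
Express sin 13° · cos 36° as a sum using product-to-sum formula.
sin 13° cos 36° = (1/2)[sin(13°+36°) + sin(13°-36°)]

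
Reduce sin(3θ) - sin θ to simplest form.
sin(3θ) - sin θ = 2 cos(2θ) sin θ (using Sum-to-product)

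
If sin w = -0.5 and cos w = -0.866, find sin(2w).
sin(2w) = 2 sin w cos w = 0.866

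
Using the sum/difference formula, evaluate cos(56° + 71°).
cos(56° + 71°) = cos 56° cos 71° - sin 56° sin 71° = -0.6018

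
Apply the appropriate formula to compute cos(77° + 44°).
cos(77° + 44°) = cos 77° cos 44° - sin 77° sin 44° = -0.515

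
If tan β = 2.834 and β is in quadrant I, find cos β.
cos β = 0.3328 (using tan²β + 1 = sec²β)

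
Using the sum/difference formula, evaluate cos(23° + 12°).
cos(23° + 12°) = cos 23° cos 12° - sin 23° sin 12° = 0.8192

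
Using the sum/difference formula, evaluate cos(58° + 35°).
cos(58° + 35°) = cos 58° cos 35° - sin 58° sin 35° = -0.05234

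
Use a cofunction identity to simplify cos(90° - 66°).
cos(90° - 66°) = sin(66°)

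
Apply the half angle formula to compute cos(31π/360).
cos(31π/360) = √((1 + cos 31π/180)/2) = 0.9636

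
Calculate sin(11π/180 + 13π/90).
sin(11π/180 + 13π/90) = sin 11π/180 cos 13π/90 + cos 11π/180 sin 13π/90 = 0.6018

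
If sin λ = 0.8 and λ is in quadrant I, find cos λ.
cos λ = 0.6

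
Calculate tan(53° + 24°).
tan(53° + 24°) = (tan 53° + tan 24°)/(1 - tan 53° tan 24°) = 4.331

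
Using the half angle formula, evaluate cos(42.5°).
cos(42.5°) = √((1 + cos 85°)/2) = 0.7373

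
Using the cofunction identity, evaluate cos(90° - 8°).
cos(90° - 8°) = sin(8°) = 0.1392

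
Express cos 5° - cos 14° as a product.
cos 5° - cos 14° = -2 sin(9.5°) sin(-4.5°)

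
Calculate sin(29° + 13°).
sin(29° + 13°) = sin 29° cos 13° + cos 29° sin 13° = 0.6691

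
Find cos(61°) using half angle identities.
cos(61°) = √((1 + cos 122°)/2) = 0.4848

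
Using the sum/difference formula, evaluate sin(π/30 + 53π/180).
sin(π/30 + 53π/180) = sin π/30 cos 53π/180 + cos π/30 sin 53π/180 = 0.8572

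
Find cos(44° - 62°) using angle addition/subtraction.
cos(44° - 62°) = cos 44° cos 62° + sin 44° sin 62° = 0.9511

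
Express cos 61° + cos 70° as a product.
cos 61° + cos 70° = 2 cos(65.5°) cos(-4.5°)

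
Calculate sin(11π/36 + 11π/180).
sin(11π/36 + 11π/180) = sin 11π/36 cos 11π/180 + cos 11π/36 sin 11π/180 = 0.9135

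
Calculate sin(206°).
sin(206°) = -0.4384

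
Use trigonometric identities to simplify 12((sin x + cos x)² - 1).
12((sin x + cos x)² - 1) = 12(sin(2x)) (using Pythagorean + double angle)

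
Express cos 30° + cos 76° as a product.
cos 30° + cos 76° = 2 cos(53°) cos(-23°)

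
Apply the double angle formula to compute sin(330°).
sin(330°) = 2 sin 165° cos 165° = -1/2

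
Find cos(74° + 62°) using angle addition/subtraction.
cos(74° + 62°) = cos 74° cos 62° - sin 74° sin 62° = -0.7193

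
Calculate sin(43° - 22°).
sin(43° - 22°) = sin 43° cos 22° - cos 43° sin 22° = 0.3584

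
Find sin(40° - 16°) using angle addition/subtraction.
sin(40° - 16°) = sin 40° cos 16° - cos 40° sin 16° = 0.4067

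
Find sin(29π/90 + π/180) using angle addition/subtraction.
sin(29π/90 + π/180) = sin 29π/90 cos π/180 + cos 29π/90 sin π/180 = 0.8572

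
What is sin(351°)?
sin(351°) = -0.1564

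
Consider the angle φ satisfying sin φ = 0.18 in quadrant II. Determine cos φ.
cos φ = ±√(1 - sin²φ) = -0.9837 (negative in QII)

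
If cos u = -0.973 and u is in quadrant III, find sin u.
sin u = -0.2308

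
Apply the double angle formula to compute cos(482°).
cos(482°) = cos²241° - sin²241° = -0.5299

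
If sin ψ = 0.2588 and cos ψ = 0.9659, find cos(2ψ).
cos(2ψ) = cos²ψ - sin²ψ = 0.866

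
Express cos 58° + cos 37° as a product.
cos 58° + cos 37° = 2 cos(47.5°) cos(10.5°)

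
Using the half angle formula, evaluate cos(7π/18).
cos(7π/18) = √((1 + cos 7π/9)/2) = 0.342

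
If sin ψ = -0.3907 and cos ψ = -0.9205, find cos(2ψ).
cos(2ψ) = cos²ψ - sin²ψ = 0.6947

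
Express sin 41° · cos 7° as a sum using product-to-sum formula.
sin 41° cos 7° = (1/2)[sin(41°+7°) + sin(41°-7°)]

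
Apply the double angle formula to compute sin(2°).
sin(2°) = 2 sin 1° cos 1° = 0.0349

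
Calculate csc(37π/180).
csc(37π/180) = 1.662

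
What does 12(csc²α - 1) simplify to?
12(csc²α - 1) = 12(cot²α) (using Pythagorean identity)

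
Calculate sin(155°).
sin(155°) = 0.4226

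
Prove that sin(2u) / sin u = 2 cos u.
LHS = 2 sin u cos u / sin u = 2 cos u = RHS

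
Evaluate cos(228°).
cos(228°) = -0.6691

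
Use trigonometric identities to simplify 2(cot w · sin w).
2(cot w · sin w) = 2(cos w) (using Quotient identity)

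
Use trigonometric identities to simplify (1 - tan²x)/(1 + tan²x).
(1 - tan²x)/(1 + tan²x) = cos(2x) (using Double angle)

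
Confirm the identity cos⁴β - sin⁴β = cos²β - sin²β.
LHS = (cos²β - sin²β)(cos²β + sin²β) = (cos²β - sin²β) · 1 = cos²β - sin²β = RHS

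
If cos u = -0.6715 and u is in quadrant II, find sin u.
sin u = 0.741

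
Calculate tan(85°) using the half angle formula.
tan(85°) = sin 170° / (1 + cos 170°) = 11.43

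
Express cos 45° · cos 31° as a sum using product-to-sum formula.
cos 45° cos 31° = (1/2)[cos(45°-31°) + cos(45°+31°)]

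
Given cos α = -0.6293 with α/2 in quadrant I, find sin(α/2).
sin(α/2) = ±√((1 - cos α)/2); positive since α/2 ∈ QI, so sin(α/2) = 0.9026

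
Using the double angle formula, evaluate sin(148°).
sin(148°) = 2 sin 74° cos 74° = 0.5299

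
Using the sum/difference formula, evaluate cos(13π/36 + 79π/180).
cos(13π/36 + 79π/180) = cos 13π/36 cos 79π/180 - sin 13π/36 sin 79π/180 = -0.809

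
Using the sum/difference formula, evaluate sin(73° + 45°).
sin(73° + 45°) = sin 73° cos 45° + cos 73° sin 45° = 0.8829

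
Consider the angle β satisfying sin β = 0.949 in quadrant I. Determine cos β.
cos β = √(1 - sin²β) = 0.3153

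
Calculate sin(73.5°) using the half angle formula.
sin(73.5°) = √((1 - cos 147°)/2) = 0.9588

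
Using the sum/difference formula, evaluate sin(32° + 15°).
sin(32° + 15°) = sin 32° cos 15° + cos 32° sin 15° = 0.7314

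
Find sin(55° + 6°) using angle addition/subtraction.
sin(55° + 6°) = sin 55° cos 6° + cos 55° sin 6° = 0.8746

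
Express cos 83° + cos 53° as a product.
cos 83° + cos 53° = 2 cos(68°) cos(15°)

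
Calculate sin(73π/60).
sin(73π/60) = -0.6293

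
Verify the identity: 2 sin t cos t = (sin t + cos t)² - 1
RHS = sin²t + 2 sin t cos t + cos²t - 1 = (sin²t + cos²t) + 2 sin t cos t - 1 = 1 + 2 sin t cos t - 1 = 2 sin t cos t = LHS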